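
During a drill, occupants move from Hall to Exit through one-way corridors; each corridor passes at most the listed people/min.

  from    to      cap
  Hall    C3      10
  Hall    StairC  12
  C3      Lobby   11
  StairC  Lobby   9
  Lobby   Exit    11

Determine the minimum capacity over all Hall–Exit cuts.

11

Augment Hall→C3→Lobby→Exit: bottleneck 10, flow now 10.
Augment Hall→StairC→Lobby→Exit: bottleneck 1, flow now 11.
No augmenting path remains; maximum flow = 11.
By max-flow min-cut, the minimum cut capacity equals the max flow.
In the residual graph, reachable from Hall: {Hall, C3, StairC, Lobby}.
Min-cut edges: Lobby→Exit (11); capacity 11 = 11.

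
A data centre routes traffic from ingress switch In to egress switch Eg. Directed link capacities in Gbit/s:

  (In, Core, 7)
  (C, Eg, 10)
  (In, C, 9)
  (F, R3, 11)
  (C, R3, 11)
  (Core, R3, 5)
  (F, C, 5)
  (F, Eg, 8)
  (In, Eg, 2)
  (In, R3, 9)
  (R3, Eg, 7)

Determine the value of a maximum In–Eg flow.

Augment In→Eg: bottleneck 2, flow now 2.
Augment In→C→Eg: bottleneck 9, flow now 11.
Augment In→R3→Eg: bottleneck 7, flow now 18.
No augmenting path remains; maximum flow = 18.
In the residual graph, reachable from In: {In, Core, R3}.
Min-cut edges: In→C (9), In→Eg (2), R3→Eg (7); capacity 9 + 2 + 7 = 18.
This cut is saturated, so no flow can exceed 18.

18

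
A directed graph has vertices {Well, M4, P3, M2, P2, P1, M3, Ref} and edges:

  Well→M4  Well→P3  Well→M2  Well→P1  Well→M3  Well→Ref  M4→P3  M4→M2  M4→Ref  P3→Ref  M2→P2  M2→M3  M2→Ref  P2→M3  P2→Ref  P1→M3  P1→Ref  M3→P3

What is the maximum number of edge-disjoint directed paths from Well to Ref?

5

Assign every edge capacity 1; by Menger, the answer equals the max flow.
Path Well→Ref (+1); total 1.
Path Well→M4→Ref (+1); total 2.
Path Well→P3→Ref (+1); total 3.
Path Well→M2→Ref (+1); total 4.
Path Well→P1→Ref (+1); total 5.
No residual Well→Ref path; max flow = 5.
Certifying cut of size 5: {P3→Ref, Well→M2, Well→M4, Well→P1, Well→Ref}.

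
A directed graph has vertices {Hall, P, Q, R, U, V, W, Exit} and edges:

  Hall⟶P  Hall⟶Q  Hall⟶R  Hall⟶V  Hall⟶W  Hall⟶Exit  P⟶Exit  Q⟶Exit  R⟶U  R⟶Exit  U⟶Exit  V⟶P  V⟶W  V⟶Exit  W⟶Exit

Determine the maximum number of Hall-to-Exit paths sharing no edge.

Assign every edge capacity 1; by Menger, the answer equals the max flow.
Path Hall→Exit (+1); total 1.
Path Hall→P→Exit (+1); total 2.
Path Hall→Q→Exit (+1); total 3.
Path Hall→R→Exit (+1); total 4.
Path Hall→V→Exit (+1); total 5.
Path Hall→W→Exit (+1); total 6.
No residual Hall→Exit path; max flow = 6.
Certifying cut of size 6: {Hall→Exit, Hall→P, Hall→Q, Hall→R, Hall→V, Hall→W}.

6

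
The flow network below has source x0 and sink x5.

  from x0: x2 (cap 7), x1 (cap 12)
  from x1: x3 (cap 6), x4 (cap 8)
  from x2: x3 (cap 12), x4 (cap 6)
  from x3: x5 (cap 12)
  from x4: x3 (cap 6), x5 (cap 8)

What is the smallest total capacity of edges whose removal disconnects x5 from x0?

19

Augment x0→x1→x3→x5: bottleneck 6, flow now 6.
Augment x0→x1→x4→x5: bottleneck 6, flow now 12.
Augment x0→x2→x3→x5: bottleneck 6, flow now 18.
Augment x0→x2→x4→x5: bottleneck 1, flow now 19.
No augmenting path remains; maximum flow = 19.
By max-flow min-cut, the minimum cut capacity equals the max flow.
In the residual graph, reachable from x0: {x0}.
Min-cut edges: x0→x1 (12), x0→x2 (7); capacity 12 + 7 = 19.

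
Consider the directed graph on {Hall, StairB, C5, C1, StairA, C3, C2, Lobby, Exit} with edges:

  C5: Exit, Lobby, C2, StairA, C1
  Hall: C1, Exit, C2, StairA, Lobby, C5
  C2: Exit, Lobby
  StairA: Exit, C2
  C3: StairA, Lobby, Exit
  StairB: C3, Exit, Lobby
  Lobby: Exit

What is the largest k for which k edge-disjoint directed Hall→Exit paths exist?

Assign every edge capacity 1; by Menger, the answer equals the max flow.
Path Hall→Exit (+1); total 1.
Path Hall→C5→Exit (+1); total 2.
Path Hall→StairA→Exit (+1); total 3.
Path Hall→C2→Exit (+1); total 4.
Path Hall→Lobby→Exit (+1); total 5.
No residual Hall→Exit path; max flow = 5.
Certifying cut of size 5: {Hall→C2, Hall→C5, Hall→Exit, Hall→Lobby, Hall→StairA}.

5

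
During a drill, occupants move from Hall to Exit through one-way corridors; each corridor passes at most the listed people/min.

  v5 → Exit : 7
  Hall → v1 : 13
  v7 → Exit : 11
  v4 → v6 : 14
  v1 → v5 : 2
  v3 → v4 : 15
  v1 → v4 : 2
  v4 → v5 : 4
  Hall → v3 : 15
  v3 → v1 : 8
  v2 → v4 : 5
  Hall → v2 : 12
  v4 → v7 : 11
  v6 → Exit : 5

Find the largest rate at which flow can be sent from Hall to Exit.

22

Augment Hall→v1→v5→Exit: bottleneck 2, flow now 2.
Augment Hall→v1→v4→v5→Exit: bottleneck 2, flow now 4.
Augment Hall→v2→v4→v5→Exit: bottleneck 2, flow now 6.
Augment Hall→v2→v4→v6→Exit: bottleneck 3, flow now 9.
Augment Hall→v3→v4→v6→Exit: bottleneck 2, flow now 11.
Augment Hall→v3→v4→v7→Exit: bottleneck 11, flow now 22.
No augmenting path remains; maximum flow = 22.
In the residual graph, reachable from Hall: {Hall, v1, v2, v3, v4, v6}.
Min-cut edges: v1→v5 (2), v4→v5 (4), v4→v7 (11), v6→Exit (5); capacity 2 + 4 + 11 + 5 = 22.
This cut is saturated, so no flow can exceed 22.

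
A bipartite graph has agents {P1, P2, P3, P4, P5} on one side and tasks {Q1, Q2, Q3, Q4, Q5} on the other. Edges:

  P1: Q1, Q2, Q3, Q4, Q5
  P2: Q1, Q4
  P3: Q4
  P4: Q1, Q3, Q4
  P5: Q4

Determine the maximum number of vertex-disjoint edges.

Unit-capacity flow: source→left, listed edges, right→sink; max matching = max flow.
Augmenting path P1→Q1 (+1); matched 1.
Augmenting path P2→Q4 (+1); matched 2.
Augmenting path P4→Q3 (+1); matched 3.
Augmenting path P3→Q4→P2→Q1→P1→Q2 (+1); matched 4.
No augmenting path remains; maximum matching = 4.
König certificate: {P1, P2, P4, Q4} is a vertex cover of size 4 (every listed pair touches it), so no matching can be larger.

4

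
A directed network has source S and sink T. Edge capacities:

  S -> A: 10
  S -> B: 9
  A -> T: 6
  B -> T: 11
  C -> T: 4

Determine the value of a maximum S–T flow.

15

Augment S→A→T: bottleneck 6, flow now 6.
Augment S→B→T: bottleneck 9, flow now 15.
No augmenting path remains; maximum flow = 15.
In the residual graph, reachable from S: {S, A}.
Min-cut edges: S→B (9), A→T (6); capacity 9 + 6 = 15.
This cut is saturated, so no flow can exceed 15.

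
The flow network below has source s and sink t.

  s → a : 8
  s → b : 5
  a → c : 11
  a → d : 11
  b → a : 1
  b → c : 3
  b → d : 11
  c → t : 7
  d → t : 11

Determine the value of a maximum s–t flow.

13

Augment s→a→c→t: bottleneck 7, flow now 7.
Augment s→a→d→t: bottleneck 1, flow now 8.
Augment s→b→d→t: bottleneck 5, flow now 13.
No augmenting path remains; maximum flow = 13.
In the residual graph, reachable from s: {s}.
Min-cut edges: s→a (8), s→b (5); capacity 8 + 5 = 13.
This cut is saturated, so no flow can exceed 13.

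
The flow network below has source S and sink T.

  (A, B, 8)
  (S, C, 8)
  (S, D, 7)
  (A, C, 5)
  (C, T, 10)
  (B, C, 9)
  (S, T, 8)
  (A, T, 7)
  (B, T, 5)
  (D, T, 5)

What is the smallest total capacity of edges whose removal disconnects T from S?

21

Augment S→T: bottleneck 8, flow now 8.
Augment S→C→T: bottleneck 8, flow now 16.
Augment S→D→T: bottleneck 5, flow now 21.
No augmenting path remains; maximum flow = 21.
By max-flow min-cut, the minimum cut capacity equals the max flow.
In the residual graph, reachable from S: {S, D}.
Min-cut edges: S→C (8), S→T (8), D→T (5); capacity 8 + 8 + 5 = 21.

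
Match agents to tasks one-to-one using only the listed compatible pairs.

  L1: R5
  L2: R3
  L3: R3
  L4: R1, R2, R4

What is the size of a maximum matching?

3

Unit-capacity flow: source→left, listed edges, right→sink; max matching = max flow.
Augmenting path L1→R5 (+1); matched 1.
Augmenting path L2→R3 (+1); matched 2.
Augmenting path L4→R1 (+1); matched 3.
No augmenting path remains; maximum matching = 3.
König certificate: {L1, L4, R3} is a vertex cover of size 3 (every listed pair touches it), so no matching can be larger.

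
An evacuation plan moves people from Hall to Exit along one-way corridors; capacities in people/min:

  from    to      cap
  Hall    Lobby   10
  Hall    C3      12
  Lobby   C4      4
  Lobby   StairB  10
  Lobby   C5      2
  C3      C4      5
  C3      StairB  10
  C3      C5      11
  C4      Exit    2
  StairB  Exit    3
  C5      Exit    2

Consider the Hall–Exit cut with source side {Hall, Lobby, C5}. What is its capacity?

Edges leaving {Hall, Lobby, C5}: Hall→C3 (12), Lobby→C4 (4), Lobby→StairB (10), C5→Exit (2).
Cut capacity = 12 + 4 + 10 + 2 = 28.

28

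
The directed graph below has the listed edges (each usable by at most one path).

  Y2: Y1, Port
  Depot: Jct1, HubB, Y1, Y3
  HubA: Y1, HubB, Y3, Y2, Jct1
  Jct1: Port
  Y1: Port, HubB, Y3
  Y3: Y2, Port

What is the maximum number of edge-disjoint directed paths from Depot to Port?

Assign every edge capacity 1; by Menger, the answer equals the max flow.
Path Depot→Y1→Port (+1); total 1.
Path Depot→Jct1→Port (+1); total 2.
Path Depot→Y3→Port (+1); total 3.
No residual Depot→Port path; max flow = 3.
Certifying cut of size 3: {Depot→Jct1, Depot→Y1, Depot→Y3}.

3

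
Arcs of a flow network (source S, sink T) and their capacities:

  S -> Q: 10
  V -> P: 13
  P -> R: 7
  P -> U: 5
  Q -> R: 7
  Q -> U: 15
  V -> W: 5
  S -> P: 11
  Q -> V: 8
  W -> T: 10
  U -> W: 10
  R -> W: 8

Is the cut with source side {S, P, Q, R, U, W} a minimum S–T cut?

Given cut capacity: 8 + 10 = 18.
Augment S→P→R→W→T: bottleneck 7, flow now 7.
Augment S→P→U→W→T: bottleneck 3, flow now 10.
No augmenting path remains; maximum flow = 10.
In the residual graph, reachable from S: {S, P, Q, R, U, V, W}.
Min-cut edges: W→T (10); capacity 10 = 10.
Cut capacity 18 exceeds the max flow 10, so it is not minimum.

No — its capacity is 18, but the minimum cut has capacity 10.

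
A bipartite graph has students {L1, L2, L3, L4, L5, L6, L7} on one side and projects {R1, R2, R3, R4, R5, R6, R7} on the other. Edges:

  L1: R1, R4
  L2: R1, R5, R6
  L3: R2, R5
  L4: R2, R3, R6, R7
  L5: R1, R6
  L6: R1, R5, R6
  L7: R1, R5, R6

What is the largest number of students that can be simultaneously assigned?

Unit-capacity flow: source→left, listed edges, right→sink; max matching = max flow.
Augmenting path L1→R1 (+1); matched 1.
Augmenting path L2→R5 (+1); matched 2.
Augmenting path L3→R2 (+1); matched 3.
Augmenting path L4→R3 (+1); matched 4.
Augmenting path L5→R6 (+1); matched 5.
Augmenting path L6→R1→L1→R4 (+1); matched 6.
No augmenting path remains; maximum matching = 6.
König certificate: {L1, L3, L4, R1, R5, R6} is a vertex cover of size 6 (every listed pair touches it), so no matching can be larger.

6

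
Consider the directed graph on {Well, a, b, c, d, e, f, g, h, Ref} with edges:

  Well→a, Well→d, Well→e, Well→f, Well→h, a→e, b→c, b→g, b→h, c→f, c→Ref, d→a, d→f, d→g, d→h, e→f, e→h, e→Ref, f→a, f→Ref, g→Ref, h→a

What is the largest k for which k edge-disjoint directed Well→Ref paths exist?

Assign every edge capacity 1; by Menger, the answer equals the max flow.
Path Well→e→Ref (+1); total 1.
Path Well→f→Ref (+1); total 2.
Path Well→d→g→Ref (+1); total 3.
No residual Well→Ref path; max flow = 3.
Certifying cut of size 3: {Well→d, e→Ref, f→Ref}.

3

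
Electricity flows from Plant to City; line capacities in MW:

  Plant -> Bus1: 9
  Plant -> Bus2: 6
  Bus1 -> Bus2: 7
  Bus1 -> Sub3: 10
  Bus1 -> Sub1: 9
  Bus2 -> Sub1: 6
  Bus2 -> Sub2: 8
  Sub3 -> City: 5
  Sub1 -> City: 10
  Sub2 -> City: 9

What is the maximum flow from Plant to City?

15

Augment Plant→Bus1→Sub3→City: bottleneck 5, flow now 5.
Augment Plant→Bus1→Sub1→City: bottleneck 4, flow now 9.
Augment Plant→Bus2→Sub1→City: bottleneck 6, flow now 15.
No augmenting path remains; maximum flow = 15.
In the residual graph, reachable from Plant: {Plant}.
Min-cut edges: Plant→Bus1 (9), Plant→Bus2 (6); capacity 9 + 6 = 15.
This cut is saturated, so no flow can exceed 15.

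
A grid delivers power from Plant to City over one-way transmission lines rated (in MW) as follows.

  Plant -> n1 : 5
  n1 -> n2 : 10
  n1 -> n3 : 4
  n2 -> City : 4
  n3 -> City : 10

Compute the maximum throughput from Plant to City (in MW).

5

Augment Plant→n1→n2→City: bottleneck 4, flow now 4.
Augment Plant→n1→n3→City: bottleneck 1, flow now 5.
No augmenting path remains; maximum flow = 5.
In the residual graph, reachable from Plant: {Plant}.
Min-cut edges: Plant→n1 (5); capacity 5 = 5.
This cut is saturated, so no flow can exceed 5.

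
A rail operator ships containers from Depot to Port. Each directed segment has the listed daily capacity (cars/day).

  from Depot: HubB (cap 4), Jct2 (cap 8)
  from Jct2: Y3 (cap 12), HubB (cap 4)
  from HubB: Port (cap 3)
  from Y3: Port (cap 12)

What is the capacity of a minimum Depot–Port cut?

Augment Depot→HubB→Port: bottleneck 3, flow now 3.
Augment Depot→Jct2→Y3→Port: bottleneck 8, flow now 11.
No augmenting path remains; maximum flow = 11.
By max-flow min-cut, the minimum cut capacity equals the max flow.
In the residual graph, reachable from Depot: {Depot, HubB}.
Min-cut edges: Depot→Jct2 (8), HubB→Port (3); capacity 8 + 3 = 11.

11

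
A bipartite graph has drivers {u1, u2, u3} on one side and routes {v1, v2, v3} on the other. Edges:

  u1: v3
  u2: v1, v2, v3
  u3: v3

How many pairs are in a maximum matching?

Unit-capacity flow: source→left, listed edges, right→sink; max matching = max flow.
Augmenting path u1→v3 (+1); matched 1.
Augmenting path u2→v1 (+1); matched 2.
No augmenting path remains; maximum matching = 2.
König certificate: {u2, v3} is a vertex cover of size 2 (every listed pair touches it), so no matching can be larger.

2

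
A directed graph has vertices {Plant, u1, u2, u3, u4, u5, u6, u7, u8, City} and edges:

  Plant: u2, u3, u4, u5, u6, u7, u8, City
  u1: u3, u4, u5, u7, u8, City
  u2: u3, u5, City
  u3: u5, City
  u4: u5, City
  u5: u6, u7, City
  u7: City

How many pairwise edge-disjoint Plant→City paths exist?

Assign every edge capacity 1; by Menger, the answer equals the max flow.
Path Plant→City (+1); total 1.
Path Plant→u2→City (+1); total 2.
Path Plant→u3→City (+1); total 3.
Path Plant→u4→City (+1); total 4.
Path Plant→u5→City (+1); total 5.
Path Plant→u7→City (+1); total 6.
No residual Plant→City path; max flow = 6.
Certifying cut of size 6: {Plant→City, Plant→u2, Plant→u3, Plant→u4, Plant→u5, Plant→u7}.

6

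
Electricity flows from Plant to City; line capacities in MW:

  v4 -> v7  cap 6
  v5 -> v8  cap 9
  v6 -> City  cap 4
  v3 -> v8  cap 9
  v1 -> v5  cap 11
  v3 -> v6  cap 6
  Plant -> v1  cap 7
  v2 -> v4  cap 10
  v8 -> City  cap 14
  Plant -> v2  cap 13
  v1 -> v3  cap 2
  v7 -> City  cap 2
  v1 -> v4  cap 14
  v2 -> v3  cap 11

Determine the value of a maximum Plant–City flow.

Augment Plant→v1→v3→v6→City: bottleneck 2, flow now 2.
Augment Plant→v1→v4→v7→City: bottleneck 2, flow now 4.
Augment Plant→v1→v5→v8→City: bottleneck 3, flow now 7.
Augment Plant→v2→v3→v6→City: bottleneck 2, flow now 9.
Augment Plant→v2→v3→v8→City: bottleneck 9, flow now 18.
Augment Plant→v2→v4→v1→v5→v8→City: bottleneck 2, flow now 20. (uses reverse residual edge)
No augmenting path remains; maximum flow = 20.
In the residual graph, reachable from Plant: {Plant}.
Min-cut edges: Plant→v1 (7), Plant→v2 (13); capacity 7 + 13 = 20.
This cut is saturated, so no flow can exceed 20.

20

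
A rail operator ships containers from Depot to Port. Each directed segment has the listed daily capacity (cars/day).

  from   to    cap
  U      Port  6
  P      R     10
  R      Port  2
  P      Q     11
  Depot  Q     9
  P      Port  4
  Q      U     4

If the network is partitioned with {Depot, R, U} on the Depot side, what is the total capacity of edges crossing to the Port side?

17

Edges leaving {Depot, R, U}: Depot→Q (9), R→Port (2), U→Port (6).
Cut capacity = 9 + 2 + 6 = 17.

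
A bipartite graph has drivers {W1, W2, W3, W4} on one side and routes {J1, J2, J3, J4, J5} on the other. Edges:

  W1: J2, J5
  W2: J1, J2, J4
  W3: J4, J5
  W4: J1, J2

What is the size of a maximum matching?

4

Unit-capacity flow: source→left, listed edges, right→sink; max matching = max flow.
Augmenting path W1→J2 (+1); matched 1.
Augmenting path W2→J1 (+1); matched 2.
Augmenting path W3→J4 (+1); matched 3.
Augmenting path W4→J2→W1→J5 (+1); matched 4.
No augmenting path remains; maximum matching = 4.
König certificate: {W1, W2, W3, W4} is a vertex cover of size 4 (every listed pair touches it), so no matching can be larger.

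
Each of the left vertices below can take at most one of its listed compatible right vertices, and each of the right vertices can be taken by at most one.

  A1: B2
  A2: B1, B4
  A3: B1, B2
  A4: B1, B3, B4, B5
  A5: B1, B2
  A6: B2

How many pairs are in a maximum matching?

4

Unit-capacity flow: source→left, listed edges, right→sink; max matching = max flow.
Augmenting path A1→B2 (+1); matched 1.
Augmenting path A2→B1 (+1); matched 2.
Augmenting path A4→B3 (+1); matched 3.
Augmenting path A3→B1→A2→B4 (+1); matched 4.
No augmenting path remains; maximum matching = 4.
König certificate: {A2, A4, B1, B2} is a vertex cover of size 4 (every listed pair touches it), so no matching can be larger.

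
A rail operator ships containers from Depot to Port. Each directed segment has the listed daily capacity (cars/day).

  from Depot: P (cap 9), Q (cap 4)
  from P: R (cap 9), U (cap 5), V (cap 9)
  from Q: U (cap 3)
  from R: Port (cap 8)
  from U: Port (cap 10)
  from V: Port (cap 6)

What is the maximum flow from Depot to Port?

12

Augment Depot→P→R→Port: bottleneck 8, flow now 8.
Augment Depot→P→U→Port: bottleneck 1, flow now 9.
Augment Depot→Q→U→Port: bottleneck 3, flow now 12.
No augmenting path remains; maximum flow = 12.
In the residual graph, reachable from Depot: {Depot, Q}.
Min-cut edges: Depot→P (9), Q→U (3); capacity 9 + 3 = 12.
This cut is saturated, so no flow can exceed 12.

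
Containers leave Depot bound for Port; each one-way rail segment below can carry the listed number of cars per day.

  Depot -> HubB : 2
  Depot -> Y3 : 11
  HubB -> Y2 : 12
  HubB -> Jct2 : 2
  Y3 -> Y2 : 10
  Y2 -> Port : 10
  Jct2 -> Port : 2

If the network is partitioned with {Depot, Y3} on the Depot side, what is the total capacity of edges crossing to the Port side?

Edges leaving {Depot, Y3}: Depot→HubB (2), Y3→Y2 (10).
Cut capacity = 2 + 10 = 12.

12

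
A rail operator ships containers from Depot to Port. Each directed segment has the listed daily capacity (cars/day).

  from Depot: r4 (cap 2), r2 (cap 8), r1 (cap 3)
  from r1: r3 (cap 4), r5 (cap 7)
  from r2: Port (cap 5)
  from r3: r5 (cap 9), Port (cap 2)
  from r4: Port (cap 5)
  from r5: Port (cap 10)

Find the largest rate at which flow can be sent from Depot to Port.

Augment Depot→r2→Port: bottleneck 5, flow now 5.
Augment Depot→r4→Port: bottleneck 2, flow now 7.
Augment Depot→r1→r3→Port: bottleneck 2, flow now 9.
Augment Depot→r1→r5→Port: bottleneck 1, flow now 10.
No augmenting path remains; maximum flow = 10.
In the residual graph, reachable from Depot: {Depot, r2}.
Min-cut edges: Depot→r1 (3), Depot→r4 (2), r2→Port (5); capacity 3 + 2 + 5 = 10.
This cut is saturated, so no flow can exceed 10.

10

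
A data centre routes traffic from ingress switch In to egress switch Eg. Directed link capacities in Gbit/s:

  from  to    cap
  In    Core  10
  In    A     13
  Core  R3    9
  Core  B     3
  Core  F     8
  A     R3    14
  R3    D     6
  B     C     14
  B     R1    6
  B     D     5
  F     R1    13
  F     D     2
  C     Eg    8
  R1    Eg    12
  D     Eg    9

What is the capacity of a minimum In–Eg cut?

Augment In→Core→R3→D→Eg: bottleneck 6, flow now 6.
Augment In→Core→B→C→Eg: bottleneck 3, flow now 9.
Augment In→Core→F→R1→Eg: bottleneck 1, flow now 10.
Augment In→A→R3→Core→F→R1→Eg: bottleneck 6, flow now 16. (uses reverse residual edge)
No augmenting path remains; maximum flow = 16.
By max-flow min-cut, the minimum cut capacity equals the max flow.
In the residual graph, reachable from In: {In, A, R3}.
Min-cut edges: In→Core (10), R3→D (6); capacity 10 + 6 = 16.

16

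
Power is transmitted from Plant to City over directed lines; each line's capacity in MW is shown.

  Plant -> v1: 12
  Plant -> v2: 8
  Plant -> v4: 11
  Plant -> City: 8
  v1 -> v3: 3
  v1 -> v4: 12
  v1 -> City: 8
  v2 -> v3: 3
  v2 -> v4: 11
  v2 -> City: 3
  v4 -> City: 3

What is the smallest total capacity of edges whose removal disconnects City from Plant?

22

Augment Plant→City: bottleneck 8, flow now 8.
Augment Plant→v1→City: bottleneck 8, flow now 16.
Augment Plant→v2→City: bottleneck 3, flow now 19.
Augment Plant→v4→City: bottleneck 3, flow now 22.
No augmenting path remains; maximum flow = 22.
By max-flow min-cut, the minimum cut capacity equals the max flow.
In the residual graph, reachable from Plant: {Plant, v1, v2, v3, v4}.
Min-cut edges: Plant→City (8), v1→City (8), v2→City (3), v4→City (3); capacity 8 + 8 + 3 + 3 = 22.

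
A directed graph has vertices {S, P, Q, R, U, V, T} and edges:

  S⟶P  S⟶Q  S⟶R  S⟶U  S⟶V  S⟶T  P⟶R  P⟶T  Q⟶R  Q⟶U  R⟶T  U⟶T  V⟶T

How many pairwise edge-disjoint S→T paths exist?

Assign every edge capacity 1; by Menger, the answer equals the max flow.
Path S→T (+1); total 1.
Path S→P→T (+1); total 2.
Path S→R→T (+1); total 3.
Path S→U→T (+1); total 4.
Path S→V→T (+1); total 5.
No residual S→T path; max flow = 5.
Certifying cut of size 5: {R→T, S→P, S→T, S→V, U→T}.

5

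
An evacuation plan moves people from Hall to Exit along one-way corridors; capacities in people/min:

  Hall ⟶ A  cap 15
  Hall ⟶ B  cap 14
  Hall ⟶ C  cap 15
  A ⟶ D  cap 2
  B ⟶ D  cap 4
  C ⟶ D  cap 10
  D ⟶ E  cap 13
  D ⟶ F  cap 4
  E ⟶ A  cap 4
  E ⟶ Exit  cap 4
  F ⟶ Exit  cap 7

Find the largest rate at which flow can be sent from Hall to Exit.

Augment Hall→A→D→E→Exit: bottleneck 2, flow now 2.
Augment Hall→B→D→E→Exit: bottleneck 2, flow now 4.
Augment Hall→B→D→F→Exit: bottleneck 2, flow now 6.
Augment Hall→C→D→F→Exit: bottleneck 2, flow now 8.
No augmenting path remains; maximum flow = 8.
In the residual graph, reachable from Hall: {Hall, A, B, C, D, E}.
Min-cut edges: D→F (4), E→Exit (4); capacity 4 + 4 = 8.
This cut is saturated, so no flow can exceed 8.

8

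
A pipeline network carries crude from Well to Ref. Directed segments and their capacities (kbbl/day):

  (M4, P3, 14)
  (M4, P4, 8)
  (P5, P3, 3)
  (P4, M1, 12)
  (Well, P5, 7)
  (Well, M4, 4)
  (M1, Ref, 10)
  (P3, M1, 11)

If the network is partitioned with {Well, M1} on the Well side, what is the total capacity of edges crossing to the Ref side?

Edges leaving {Well, M1}: Well→M4 (4), Well→P5 (7), M1→Ref (10).
Cut capacity = 4 + 7 + 10 = 21.

21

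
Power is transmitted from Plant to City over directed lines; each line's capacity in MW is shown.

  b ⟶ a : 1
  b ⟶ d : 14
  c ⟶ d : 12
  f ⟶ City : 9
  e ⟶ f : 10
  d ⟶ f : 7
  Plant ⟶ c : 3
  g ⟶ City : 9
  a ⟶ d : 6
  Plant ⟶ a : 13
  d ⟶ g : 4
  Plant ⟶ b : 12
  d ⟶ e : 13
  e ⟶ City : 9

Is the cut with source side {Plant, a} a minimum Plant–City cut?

Given cut capacity: 12 + 3 + 6 = 21.
Augment Plant→a→d→e→City: bottleneck 6, flow now 6.
Augment Plant→b→d→e→City: bottleneck 3, flow now 9.
Augment Plant→b→d→f→City: bottleneck 7, flow now 16.
Augment Plant→b→d→g→City: bottleneck 2, flow now 18.
Augment Plant→c→d→g→City: bottleneck 2, flow now 20.
Augment Plant→c→d→e→f→City: bottleneck 1, flow now 21.
No augmenting path remains; maximum flow = 21.
Cut capacity 21 equals the max flow, so it is a minimum cut.

Yes — it is a minimum cut (capacity 21).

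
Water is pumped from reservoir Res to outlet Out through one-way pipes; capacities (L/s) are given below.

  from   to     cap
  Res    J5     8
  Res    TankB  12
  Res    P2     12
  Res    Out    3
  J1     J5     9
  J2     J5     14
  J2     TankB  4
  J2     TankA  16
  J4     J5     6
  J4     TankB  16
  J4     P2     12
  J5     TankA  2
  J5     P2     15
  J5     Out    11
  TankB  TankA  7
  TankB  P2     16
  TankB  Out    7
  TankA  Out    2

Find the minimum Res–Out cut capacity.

20

Augment Res→Out: bottleneck 3, flow now 3.
Augment Res→J5→Out: bottleneck 8, flow now 11.
Augment Res→TankB→Out: bottleneck 7, flow now 18.
Augment Res→TankB→TankA→Out: bottleneck 2, flow now 20.
No augmenting path remains; maximum flow = 20.
By max-flow min-cut, the minimum cut capacity equals the max flow.
In the residual graph, reachable from Res: {Res, TankB, TankA, P2}.
Min-cut edges: Res→J5 (8), Res→Out (3), TankB→Out (7), TankA→Out (2); capacity 8 + 3 + 7 + 2 = 20.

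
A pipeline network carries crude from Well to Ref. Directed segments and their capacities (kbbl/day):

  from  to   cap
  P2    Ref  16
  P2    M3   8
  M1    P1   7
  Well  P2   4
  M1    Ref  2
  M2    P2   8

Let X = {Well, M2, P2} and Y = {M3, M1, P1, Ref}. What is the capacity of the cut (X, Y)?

Edges leaving {Well, M2, P2}: P2→M3 (8), P2→Ref (16).
Cut capacity = 8 + 16 = 24.

24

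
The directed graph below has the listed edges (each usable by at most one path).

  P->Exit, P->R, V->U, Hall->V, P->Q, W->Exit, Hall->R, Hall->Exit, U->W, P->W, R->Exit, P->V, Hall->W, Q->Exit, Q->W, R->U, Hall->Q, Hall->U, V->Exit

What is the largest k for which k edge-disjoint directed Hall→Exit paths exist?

Assign every edge capacity 1; by Menger, the answer equals the max flow.
Path Hall→Exit (+1); total 1.
Path Hall→Q→Exit (+1); total 2.
Path Hall→R→Exit (+1); total 3.
Path Hall→V→Exit (+1); total 4.
Path Hall→W→Exit (+1); total 5.
No residual Hall→Exit path; max flow = 5.
Certifying cut of size 5: {Hall→Exit, Hall→Q, Hall→R, Hall→V, W→Exit}.

5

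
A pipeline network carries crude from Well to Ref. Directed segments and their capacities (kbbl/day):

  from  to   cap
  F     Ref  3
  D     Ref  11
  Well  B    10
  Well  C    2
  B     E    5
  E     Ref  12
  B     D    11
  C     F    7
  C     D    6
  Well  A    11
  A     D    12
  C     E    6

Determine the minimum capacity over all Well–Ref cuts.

Augment Well→A→D→Ref: bottleneck 11, flow now 11.
Augment Well→B→E→Ref: bottleneck 5, flow now 16.
Augment Well→C→E→Ref: bottleneck 2, flow now 18.
No augmenting path remains; maximum flow = 18.
By max-flow min-cut, the minimum cut capacity equals the max flow.
In the residual graph, reachable from Well: {Well, A, B, D}.
Min-cut edges: Well→C (2), B→E (5), D→Ref (11); capacity 2 + 5 + 11 = 18.

18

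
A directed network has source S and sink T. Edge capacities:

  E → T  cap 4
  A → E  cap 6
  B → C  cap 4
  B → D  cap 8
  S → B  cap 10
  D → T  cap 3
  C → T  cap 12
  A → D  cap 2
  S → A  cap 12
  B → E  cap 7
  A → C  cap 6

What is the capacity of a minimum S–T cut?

17

Augment S→A→C→T: bottleneck 6, flow now 6.
Augment S→A→D→T: bottleneck 2, flow now 8.
Augment S→A→E→T: bottleneck 4, flow now 12.
Augment S→B→C→T: bottleneck 4, flow now 16.
Augment S→B→D→T: bottleneck 1, flow now 17.
No augmenting path remains; maximum flow = 17.
By max-flow min-cut, the minimum cut capacity equals the max flow.
In the residual graph, reachable from S: {S, A, B, D, E}.
Min-cut edges: A→C (6), B→C (4), D→T (3), E→T (4); capacity 6 + 4 + 3 + 4 = 17.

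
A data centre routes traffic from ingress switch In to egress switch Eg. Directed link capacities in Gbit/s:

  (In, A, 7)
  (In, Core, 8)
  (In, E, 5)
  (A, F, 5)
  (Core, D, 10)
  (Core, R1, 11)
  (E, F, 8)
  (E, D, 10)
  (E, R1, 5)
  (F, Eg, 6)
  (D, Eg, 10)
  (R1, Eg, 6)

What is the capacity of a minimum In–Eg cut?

18

Augment In→A→F→Eg: bottleneck 5, flow now 5.
Augment In→Core→D→Eg: bottleneck 8, flow now 13.
Augment In→E→F→Eg: bottleneck 1, flow now 14.
Augment In→E→D→Eg: bottleneck 2, flow now 16.
Augment In→E→R1→Eg: bottleneck 2, flow now 18.
No augmenting path remains; maximum flow = 18.
By max-flow min-cut, the minimum cut capacity equals the max flow.
In the residual graph, reachable from In: {In, A}.
Min-cut edges: In→Core (8), In→E (5), A→F (5); capacity 8 + 5 + 5 = 18.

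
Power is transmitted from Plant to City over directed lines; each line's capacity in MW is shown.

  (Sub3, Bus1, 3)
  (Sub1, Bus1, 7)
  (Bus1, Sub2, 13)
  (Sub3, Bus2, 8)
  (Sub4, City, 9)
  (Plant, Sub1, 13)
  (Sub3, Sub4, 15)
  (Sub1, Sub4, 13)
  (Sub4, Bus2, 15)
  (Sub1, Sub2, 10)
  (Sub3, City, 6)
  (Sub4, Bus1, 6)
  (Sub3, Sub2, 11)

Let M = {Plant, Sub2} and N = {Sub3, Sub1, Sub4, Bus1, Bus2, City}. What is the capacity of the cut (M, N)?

13

Edges leaving {Plant, Sub2}: Plant→Sub1 (13).
Cut capacity = 13 = 13.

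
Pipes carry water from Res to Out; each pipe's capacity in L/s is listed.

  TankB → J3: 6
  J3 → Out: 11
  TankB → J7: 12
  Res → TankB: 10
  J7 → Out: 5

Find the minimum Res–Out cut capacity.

10

Augment Res→TankB→J3→Out: bottleneck 6, flow now 6.
Augment Res→TankB→J7→Out: bottleneck 4, flow now 10.
No augmenting path remains; maximum flow = 10.
By max-flow min-cut, the minimum cut capacity equals the max flow.
In the residual graph, reachable from Res: {Res}.
Min-cut edges: Res→TankB (10); capacity 10 = 10.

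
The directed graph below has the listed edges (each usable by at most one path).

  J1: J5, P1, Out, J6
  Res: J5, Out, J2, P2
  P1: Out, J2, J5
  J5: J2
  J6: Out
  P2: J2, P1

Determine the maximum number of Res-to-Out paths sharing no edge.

Assign every edge capacity 1; by Menger, the answer equals the max flow.
Path Res→Out (+1); total 1.
Path Res→P2→P1→Out (+1); total 2.
No residual Res→Out path; max flow = 2.
Certifying cut of size 2: {Res→Out, Res→P2}.

2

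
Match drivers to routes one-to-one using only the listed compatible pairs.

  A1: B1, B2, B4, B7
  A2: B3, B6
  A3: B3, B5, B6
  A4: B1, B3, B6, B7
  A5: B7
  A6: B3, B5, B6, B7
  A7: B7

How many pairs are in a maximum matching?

6

Unit-capacity flow: source→left, listed edges, right→sink; max matching = max flow.
Augmenting path A1→B1 (+1); matched 1.
Augmenting path A2→B3 (+1); matched 2.
Augmenting path A3→B5 (+1); matched 3.
Augmenting path A4→B6 (+1); matched 4.
Augmenting path A5→B7 (+1); matched 5.
Augmenting path A6→B6→A4→B1→A1→B2 (+1); matched 6.
No augmenting path remains; maximum matching = 6.
König certificate: {A1, A2, A3, A4, A6, B7} is a vertex cover of size 6 (every listed pair touches it), so no matching can be larger.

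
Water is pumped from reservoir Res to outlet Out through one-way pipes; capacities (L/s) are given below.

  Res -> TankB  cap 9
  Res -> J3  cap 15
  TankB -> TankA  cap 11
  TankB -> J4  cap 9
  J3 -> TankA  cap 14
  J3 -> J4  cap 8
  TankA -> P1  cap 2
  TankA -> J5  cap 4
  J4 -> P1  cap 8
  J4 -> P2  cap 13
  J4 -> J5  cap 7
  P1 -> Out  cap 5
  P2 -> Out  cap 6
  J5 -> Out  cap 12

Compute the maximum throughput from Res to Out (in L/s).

22

Augment Res→TankB→TankA→P1→Out: bottleneck 2, flow now 2.
Augment Res→TankB→TankA→J5→Out: bottleneck 4, flow now 6.
Augment Res→TankB→J4→P1→Out: bottleneck 3, flow now 9.
Augment Res→J3→J4→P2→Out: bottleneck 6, flow now 15.
Augment Res→J3→J4→J5→Out: bottleneck 2, flow now 17.
Augment Res→J3→TankA→TankB→J4→J5→Out: bottleneck 5, flow now 22. (uses reverse residual edge)
No augmenting path remains; maximum flow = 22.
In the residual graph, reachable from Res: {Res, TankB, J3, TankA, J4, P1, P2}.
Min-cut edges: TankA→J5 (4), J4→J5 (7), P1→Out (5), P2→Out (6); capacity 4 + 7 + 5 + 6 = 22.
This cut is saturated, so no flow can exceed 22.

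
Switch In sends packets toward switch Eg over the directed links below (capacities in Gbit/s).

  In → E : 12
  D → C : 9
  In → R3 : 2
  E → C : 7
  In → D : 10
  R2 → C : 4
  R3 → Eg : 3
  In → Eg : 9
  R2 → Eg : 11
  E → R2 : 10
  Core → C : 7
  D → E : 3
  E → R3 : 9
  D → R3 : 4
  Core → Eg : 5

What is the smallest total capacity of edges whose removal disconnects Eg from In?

Augment In→Eg: bottleneck 9, flow now 9.
Augment In→R3→Eg: bottleneck 2, flow now 11.
Augment In→D→R3→Eg: bottleneck 1, flow now 12.
Augment In→E→R2→Eg: bottleneck 10, flow now 22.
No augmenting path remains; maximum flow = 22.
By max-flow min-cut, the minimum cut capacity equals the max flow.
In the residual graph, reachable from In: {In, D, E, R3, C}.
Min-cut edges: In→Eg (9), E→R2 (10), R3→Eg (3); capacity 9 + 10 + 3 = 22.

22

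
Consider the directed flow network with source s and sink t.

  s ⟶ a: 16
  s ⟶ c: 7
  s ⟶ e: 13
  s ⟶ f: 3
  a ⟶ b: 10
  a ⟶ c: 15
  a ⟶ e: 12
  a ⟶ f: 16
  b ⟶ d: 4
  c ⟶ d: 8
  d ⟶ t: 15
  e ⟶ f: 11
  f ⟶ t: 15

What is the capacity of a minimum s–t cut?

Augment s→f→t: bottleneck 3, flow now 3.
Augment s→a→f→t: bottleneck 12, flow now 15.
Augment s→c→d→t: bottleneck 7, flow now 22.
Augment s→a→b→d→t: bottleneck 4, flow now 26.
Augment s→e→f→a→c→d→t: bottleneck 1, flow now 27. (uses reverse residual edge)
No augmenting path remains; maximum flow = 27.
By max-flow min-cut, the minimum cut capacity equals the max flow.
In the residual graph, reachable from s: {s, a, b, c, e, f}.
Min-cut edges: b→d (4), c→d (8), f→t (15); capacity 4 + 8 + 15 = 27.

27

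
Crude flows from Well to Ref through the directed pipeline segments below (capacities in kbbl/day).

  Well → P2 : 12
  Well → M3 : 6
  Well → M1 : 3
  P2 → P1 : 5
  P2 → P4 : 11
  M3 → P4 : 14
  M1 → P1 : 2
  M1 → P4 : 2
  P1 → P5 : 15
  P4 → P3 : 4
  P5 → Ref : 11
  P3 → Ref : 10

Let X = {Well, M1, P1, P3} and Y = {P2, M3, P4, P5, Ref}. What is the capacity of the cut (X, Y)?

45

Edges leaving {Well, M1, P1, P3}: Well→P2 (12), Well→M3 (6), M1→P4 (2), P1→P5 (15), P3→Ref (10).
Cut capacity = 12 + 6 + 2 + 15 + 10 = 45.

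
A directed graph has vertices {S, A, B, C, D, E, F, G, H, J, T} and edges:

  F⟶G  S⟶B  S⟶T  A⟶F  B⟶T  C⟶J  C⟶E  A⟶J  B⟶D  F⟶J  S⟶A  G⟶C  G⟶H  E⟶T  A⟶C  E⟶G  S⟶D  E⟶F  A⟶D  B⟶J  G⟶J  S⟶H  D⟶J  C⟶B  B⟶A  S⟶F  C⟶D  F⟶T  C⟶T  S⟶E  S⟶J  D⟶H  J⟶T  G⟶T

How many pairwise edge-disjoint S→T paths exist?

6

Assign every edge capacity 1; by Menger, the answer equals the max flow.
Path S→T (+1); total 1.
Path S→B→T (+1); total 2.
Path S→E→T (+1); total 3.
Path S→F→T (+1); total 4.
Path S→J→T (+1); total 5.
Path S→A→C→T (+1); total 6.
No residual S→T path; max flow = 6.
Certifying cut of size 6: {J→T, S→A, S→B, S→E, S→F, S→T}.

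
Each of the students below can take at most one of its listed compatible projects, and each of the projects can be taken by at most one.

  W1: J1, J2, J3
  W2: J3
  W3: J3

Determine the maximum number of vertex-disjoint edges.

Unit-capacity flow: source→left, listed edges, right→sink; max matching = max flow.
Augmenting path W1→J1 (+1); matched 1.
Augmenting path W2→J3 (+1); matched 2.
No augmenting path remains; maximum matching = 2.
König certificate: {W1, J3} is a vertex cover of size 2 (every listed pair touches it), so no matching can be larger.

2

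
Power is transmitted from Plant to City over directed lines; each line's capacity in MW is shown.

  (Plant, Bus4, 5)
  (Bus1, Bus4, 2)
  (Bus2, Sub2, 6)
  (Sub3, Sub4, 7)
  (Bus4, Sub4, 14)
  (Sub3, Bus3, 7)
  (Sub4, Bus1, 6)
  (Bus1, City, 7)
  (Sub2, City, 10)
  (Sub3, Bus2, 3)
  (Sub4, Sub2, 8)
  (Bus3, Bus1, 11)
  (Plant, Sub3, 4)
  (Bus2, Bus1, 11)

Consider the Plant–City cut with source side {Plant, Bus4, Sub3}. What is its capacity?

Edges leaving {Plant, Bus4, Sub3}: Bus4→Sub4 (14), Sub3→Bus3 (7), Sub3→Sub4 (7), Sub3→Bus2 (3).
Cut capacity = 14 + 7 + 7 + 3 = 31.

31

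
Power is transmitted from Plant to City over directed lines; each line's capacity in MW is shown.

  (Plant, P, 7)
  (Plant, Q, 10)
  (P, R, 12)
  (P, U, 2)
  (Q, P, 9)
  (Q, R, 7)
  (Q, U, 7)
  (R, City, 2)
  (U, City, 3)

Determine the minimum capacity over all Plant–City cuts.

5

Augment Plant→P→R→City: bottleneck 2, flow now 2.
Augment Plant→P→U→City: bottleneck 2, flow now 4.
Augment Plant→Q→U→City: bottleneck 1, flow now 5.
No augmenting path remains; maximum flow = 5.
By max-flow min-cut, the minimum cut capacity equals the max flow.
In the residual graph, reachable from Plant: {Plant, P, Q, R, U}.
Min-cut edges: R→City (2), U→City (3); capacity 2 + 3 = 5.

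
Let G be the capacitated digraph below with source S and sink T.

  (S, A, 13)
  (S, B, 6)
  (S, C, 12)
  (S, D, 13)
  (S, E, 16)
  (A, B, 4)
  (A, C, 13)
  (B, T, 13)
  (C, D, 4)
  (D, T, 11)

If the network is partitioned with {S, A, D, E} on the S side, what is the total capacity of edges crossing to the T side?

46

Edges leaving {S, A, D, E}: S→B (6), S→C (12), A→B (4), A→C (13), D→T (11).
Cut capacity = 6 + 12 + 4 + 13 + 11 = 46.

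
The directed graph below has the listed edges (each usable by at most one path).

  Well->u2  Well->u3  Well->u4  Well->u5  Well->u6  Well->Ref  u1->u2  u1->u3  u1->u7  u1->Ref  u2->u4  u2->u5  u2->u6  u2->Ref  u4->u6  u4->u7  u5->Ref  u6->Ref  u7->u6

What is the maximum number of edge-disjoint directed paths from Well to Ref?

Assign every edge capacity 1; by Menger, the answer equals the max flow.
Path Well→Ref (+1); total 1.
Path Well→u2→Ref (+1); total 2.
Path Well→u5→Ref (+1); total 3.
Path Well→u6→Ref (+1); total 4.
No residual Well→Ref path; max flow = 4.
Certifying cut of size 4: {Well→Ref, Well→u2, Well→u5, u6→Ref}.

4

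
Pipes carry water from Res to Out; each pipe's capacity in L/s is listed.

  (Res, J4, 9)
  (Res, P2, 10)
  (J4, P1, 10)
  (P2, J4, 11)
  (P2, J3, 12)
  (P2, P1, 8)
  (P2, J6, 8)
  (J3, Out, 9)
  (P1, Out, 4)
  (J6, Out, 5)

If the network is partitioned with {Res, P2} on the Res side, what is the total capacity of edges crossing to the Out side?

Edges leaving {Res, P2}: Res→J4 (9), P2→J4 (11), P2→J3 (12), P2→P1 (8), P2→J6 (8).
Cut capacity = 9 + 11 + 12 + 8 + 8 = 48.

48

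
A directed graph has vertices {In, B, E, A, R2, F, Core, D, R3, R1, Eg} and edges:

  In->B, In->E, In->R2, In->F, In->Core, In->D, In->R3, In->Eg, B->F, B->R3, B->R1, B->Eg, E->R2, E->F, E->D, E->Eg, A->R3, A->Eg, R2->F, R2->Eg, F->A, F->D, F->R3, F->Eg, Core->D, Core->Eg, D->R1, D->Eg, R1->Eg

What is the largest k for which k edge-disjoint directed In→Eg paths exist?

7

Assign every edge capacity 1; by Menger, the answer equals the max flow.
Path In→Eg (+1); total 1.
Path In→B→Eg (+1); total 2.
Path In→E→Eg (+1); total 3.
Path In→R2→Eg (+1); total 4.
Path In→F→Eg (+1); total 5.
Path In→Core→Eg (+1); total 6.
Path In→D→Eg (+1); total 7.
No residual In→Eg path; max flow = 7.
Certifying cut of size 7: {In→B, In→Core, In→D, In→E, In→Eg, In→F, In→R2}.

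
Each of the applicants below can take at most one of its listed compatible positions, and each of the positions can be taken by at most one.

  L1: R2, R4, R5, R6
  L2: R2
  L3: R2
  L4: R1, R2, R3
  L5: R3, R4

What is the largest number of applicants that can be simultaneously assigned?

4

Unit-capacity flow: source→left, listed edges, right→sink; max matching = max flow.
Augmenting path L1→R2 (+1); matched 1.
Augmenting path L4→R1 (+1); matched 2.
Augmenting path L5→R3 (+1); matched 3.
Augmenting path L2→R2→L1→R4 (+1); matched 4.
No augmenting path remains; maximum matching = 4.
König certificate: {L1, L4, L5, R2} is a vertex cover of size 4 (every listed pair touches it), so no matching can be larger.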